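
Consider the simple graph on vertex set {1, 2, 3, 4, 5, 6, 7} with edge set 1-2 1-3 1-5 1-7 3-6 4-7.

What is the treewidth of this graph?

1

A width-1 tree decomposition is:
Bags: B1 = {3, 6}  B2 = {1, 3}  B3 = {1, 7}  B4 = {1, 5}  B5 = {4, 7}  B6 = {1, 2}
Tree: B1–B2, B2–B3, B2–B4, B3–B5, B3–B6
Each bag holds 2 vertices, so the decomposition has width 1, which upper-bounds the treewidth. Since G has at least one edge (e.g. 3–6), it is not an edgeless graph, so tw(G) ≥ 1. Hence tw(G) = 1 exactly.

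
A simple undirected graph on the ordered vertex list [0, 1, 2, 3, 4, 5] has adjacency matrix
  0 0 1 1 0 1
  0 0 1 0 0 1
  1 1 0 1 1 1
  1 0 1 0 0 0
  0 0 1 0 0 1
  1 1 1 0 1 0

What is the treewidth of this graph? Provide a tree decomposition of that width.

Treewidth 2.
Bags: B1 = {0, 2, 5}  B2 = {2, 4, 5}  B3 = {0, 2, 3}  B4 = {1, 2, 5}
Tree: B1–B2, B1–B3, B1–B4

The largest bag has 3 vertices, giving width 2; this decomposition certifies tw(G) ≤ 2. Conversely, {0, 2, 3} is a clique of size 3, and the vertices of any clique must share a bag in every tree decomposition; so some bag has ≥ 3 vertices and tw(G) ≥ 2. Therefore the treewidth is 2.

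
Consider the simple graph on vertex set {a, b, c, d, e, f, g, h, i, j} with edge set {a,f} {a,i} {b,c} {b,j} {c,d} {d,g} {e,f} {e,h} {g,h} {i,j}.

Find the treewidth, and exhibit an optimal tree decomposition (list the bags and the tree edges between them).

Every bag has size at most 3, so the width is 3 − 1 = 2 and tw(G) ≤ 2. Since c–d–g–h–e–f–a–i–j–b–c is a cycle in G, G is not acyclic. Forests are exactly the graphs of treewidth ≤ 1, so tw(G) ≥ 2. Combining the bounds, tw(G) = 2.

Treewidth 2.
One optimal decomposition is:
Bags: B1 = {c, d, g}  B2 = {c, g, h}  B3 = {c, e, h}  B4 = {c, e, f}  B5 = {a, c, f}  B6 = {a, c, i}  B7 = {c, i, j}  B8 = {b, c, j}
Tree: B1–B2, B2–B3, B3–B4, B4–B5, B5–B6, B6–B7, B7–B8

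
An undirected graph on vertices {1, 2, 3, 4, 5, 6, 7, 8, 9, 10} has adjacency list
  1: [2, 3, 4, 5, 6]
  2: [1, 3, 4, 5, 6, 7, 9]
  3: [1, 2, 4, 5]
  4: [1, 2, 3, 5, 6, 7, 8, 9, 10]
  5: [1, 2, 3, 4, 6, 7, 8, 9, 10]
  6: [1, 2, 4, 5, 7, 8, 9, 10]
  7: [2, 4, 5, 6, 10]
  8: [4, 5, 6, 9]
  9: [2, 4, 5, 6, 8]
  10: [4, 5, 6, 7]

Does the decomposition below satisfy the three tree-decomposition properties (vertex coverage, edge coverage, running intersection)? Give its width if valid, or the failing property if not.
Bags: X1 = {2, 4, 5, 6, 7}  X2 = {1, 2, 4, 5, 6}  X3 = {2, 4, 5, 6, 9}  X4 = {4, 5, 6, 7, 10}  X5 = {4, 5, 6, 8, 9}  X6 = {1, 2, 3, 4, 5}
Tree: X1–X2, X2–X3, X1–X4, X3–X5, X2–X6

Yes; width 4.

Checking the three conditions: (i) the bags cover all of {1, 2, 3, 4, 5, 6, 7, 8, 9, 10}; (ii) for each edge, some bag contains both endpoints; (iii) the bags containing any fixed vertex form a subtree. All hold, so the decomposition is valid with width 5 − 1 = 4.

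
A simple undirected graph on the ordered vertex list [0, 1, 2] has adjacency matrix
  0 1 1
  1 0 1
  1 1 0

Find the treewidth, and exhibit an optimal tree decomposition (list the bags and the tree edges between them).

A single bag containing all 3 vertices is trivially a valid decomposition of width 2. For the lower bound, the 3 vertices {0, 1, 2} are pairwise adjacent, and any tree decomposition puts a clique entirely inside one bag — forcing width ≥ 2. Combining the bounds, tw(G) = 2.

Treewidth 2.
Bags: B1 = {0, 1, 2}
Tree: (single bag)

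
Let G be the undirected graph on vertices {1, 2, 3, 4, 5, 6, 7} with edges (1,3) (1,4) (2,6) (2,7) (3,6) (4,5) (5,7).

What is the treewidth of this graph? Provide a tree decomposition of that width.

Treewidth 2.
One optimal decomposition is:
Bags: B1 = {2, 5, 7}  B2 = {2, 4, 5}  B3 = {1, 2, 4}  B4 = {1, 2, 3}  B5 = {2, 3, 6}
Tree: B1–B2, B2–B3, B3–B4, B4–B5

Every bag has size at most 3, so the width is 3 − 1 = 2 and tw(G) ≤ 2. Since 2–7–5–4–1–3–6–2 is a cycle in G, G is not acyclic. Forests are exactly the graphs of treewidth ≤ 1, so tw(G) ≥ 2. The upper and lower bounds meet at 2, so that is the treewidth.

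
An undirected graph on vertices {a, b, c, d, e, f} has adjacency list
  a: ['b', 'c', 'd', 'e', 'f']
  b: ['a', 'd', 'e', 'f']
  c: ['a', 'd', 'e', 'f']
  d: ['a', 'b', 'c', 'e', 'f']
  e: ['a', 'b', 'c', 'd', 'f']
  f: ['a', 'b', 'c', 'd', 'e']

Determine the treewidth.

4

A width-4 tree decomposition is:
Bags: B1 = {a, b, d, e, f}  B2 = {a, c, d, e, f}
Tree: B1–B2
Every bag has size at most 5, so the width is 5 − 1 = 4 and tw(G) ≤ 4. On the other hand G contains the 5-clique {a, c, d, e, f}. A clique must lie in a single bag of any decomposition, so no decomposition can have width below 4. Therefore the treewidth is 4.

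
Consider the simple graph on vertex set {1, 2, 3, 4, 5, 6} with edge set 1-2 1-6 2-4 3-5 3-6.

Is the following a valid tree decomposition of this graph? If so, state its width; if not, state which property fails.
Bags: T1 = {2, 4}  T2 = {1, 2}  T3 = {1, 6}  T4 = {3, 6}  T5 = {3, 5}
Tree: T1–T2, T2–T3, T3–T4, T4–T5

Vertex coverage: the bags together contain {1, 2, 3, 4, 5, 6}, the full vertex set. Edge coverage: each edge of G has both endpoints in at least one bag. Running intersection: for every vertex, the bags containing it form a connected subtree. All three properties hold, so this is a valid tree decomposition of width max|bag| − 1 = 1, and hence tw(G) ≤ 1.

Yes; width 1.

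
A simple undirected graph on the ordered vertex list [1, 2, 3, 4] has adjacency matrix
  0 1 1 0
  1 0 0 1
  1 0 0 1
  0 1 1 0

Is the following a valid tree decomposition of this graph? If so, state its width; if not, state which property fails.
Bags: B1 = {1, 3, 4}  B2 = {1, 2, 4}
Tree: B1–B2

Every vertex of G appears in some bag (union = {1, 2, 3, 4}); every edge is covered by a bag; and for each vertex v the set of bags containing v is connected in the bag tree. The decomposition is therefore valid. The largest bag has 3 vertices, so the width is 2.

Yes; width 2.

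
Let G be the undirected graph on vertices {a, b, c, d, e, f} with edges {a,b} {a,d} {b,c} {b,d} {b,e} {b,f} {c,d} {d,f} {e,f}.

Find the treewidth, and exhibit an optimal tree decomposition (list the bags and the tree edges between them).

Each bag holds 3 vertices, so the decomposition has width 2, which upper-bounds the treewidth. For the lower bound, the 3 vertices {b, d, f} are pairwise adjacent, and any tree decomposition puts a clique entirely inside one bag — forcing width ≥ 2. Therefore the treewidth is 2.

Treewidth 2.
One optimal decomposition is:
Bags: B1 = {a, b, d}  B2 = {b, c, d}  B3 = {b, d, f}  B4 = {b, e, f}
Tree: B1–B2, B1–B3, B3–B4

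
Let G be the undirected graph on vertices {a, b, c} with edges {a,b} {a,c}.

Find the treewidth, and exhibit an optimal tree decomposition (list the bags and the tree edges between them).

The largest bag has 2 vertices, giving width 1; this decomposition certifies tw(G) ≤ 1. G has an edge, so its treewidth is at least 1. Hence tw(G) = 1 exactly.

Treewidth 1.
One optimal decomposition is:
Bags: B1 = {a, c}  B2 = {a, b}
Tree: B1–B2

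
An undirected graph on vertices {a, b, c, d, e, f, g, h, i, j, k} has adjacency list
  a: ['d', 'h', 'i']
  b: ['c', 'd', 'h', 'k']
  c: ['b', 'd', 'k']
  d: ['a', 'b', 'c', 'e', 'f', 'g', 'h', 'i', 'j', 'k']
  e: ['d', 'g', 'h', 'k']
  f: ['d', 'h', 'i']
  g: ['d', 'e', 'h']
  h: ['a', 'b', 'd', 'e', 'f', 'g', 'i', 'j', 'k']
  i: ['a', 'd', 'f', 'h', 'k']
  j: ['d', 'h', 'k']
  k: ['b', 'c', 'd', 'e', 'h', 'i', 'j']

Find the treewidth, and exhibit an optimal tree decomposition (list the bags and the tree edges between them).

Treewidth 3.
One such decomposition:
Bags: B1 = {b, d, h, k}  B2 = {d, h, i, k}  B3 = {d, f, h, i}  B4 = {d, h, j, k}  B5 = {a, d, h, i}  B6 = {d, e, h, k}  B7 = {b, c, d, k}  B8 = {d, e, g, h}
Tree: B1–B2, B2–B3, B2–B4, B2–B5, B4–B6, B1–B7, B6–B8

Each bag holds 4 vertices, so the decomposition has width 3, which upper-bounds the treewidth. Conversely, {d, e, g, h} is a clique of size 4, and the vertices of any clique must share a bag in every tree decomposition; so some bag has ≥ 4 vertices and tw(G) ≥ 3. The upper and lower bounds meet at 3, so that is the treewidth.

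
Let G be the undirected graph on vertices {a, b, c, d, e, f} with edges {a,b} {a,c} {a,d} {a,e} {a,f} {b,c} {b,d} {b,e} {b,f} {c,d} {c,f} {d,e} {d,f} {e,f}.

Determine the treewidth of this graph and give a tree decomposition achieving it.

Each bag holds 5 vertices, so the decomposition has width 4, which upper-bounds the treewidth. For the lower bound, the 5 vertices {a, b, d, e, f} are pairwise adjacent, and any tree decomposition puts a clique entirely inside one bag — forcing width ≥ 4. Combining the bounds, tw(G) = 4.

Treewidth 4.
One such decomposition:
Bags: B1 = {a, b, c, d, f}  B2 = {a, b, d, e, f}
Tree: B1–B2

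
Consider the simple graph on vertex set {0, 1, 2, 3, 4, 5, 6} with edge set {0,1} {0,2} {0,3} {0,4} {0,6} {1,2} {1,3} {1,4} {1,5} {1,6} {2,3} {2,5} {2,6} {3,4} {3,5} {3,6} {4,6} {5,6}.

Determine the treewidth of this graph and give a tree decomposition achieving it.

Treewidth 4.
Bags: B1 = {0, 1, 2, 3, 6}  B2 = {0, 1, 3, 4, 6}  B3 = {1, 2, 3, 5, 6}
Tree: B1–B2, B1–B3

Each bag holds 5 vertices, so the decomposition has width 4, which upper-bounds the treewidth. For the lower bound, the 5 vertices {0, 1, 2, 3, 6} are pairwise adjacent, and any tree decomposition puts a clique entirely inside one bag — forcing width ≥ 4. Therefore the treewidth is 4.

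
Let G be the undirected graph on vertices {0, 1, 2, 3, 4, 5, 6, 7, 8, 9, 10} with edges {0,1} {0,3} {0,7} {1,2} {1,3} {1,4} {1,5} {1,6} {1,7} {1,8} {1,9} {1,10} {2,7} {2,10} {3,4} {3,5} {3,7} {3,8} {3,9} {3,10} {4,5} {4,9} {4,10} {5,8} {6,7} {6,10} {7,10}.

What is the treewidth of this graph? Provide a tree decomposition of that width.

Each bag holds 4 vertices, so the decomposition has width 3, which upper-bounds the treewidth. On the other hand G contains the 4-clique {1, 2, 7, 10}. A clique must lie in a single bag of any decomposition, so no decomposition can have width below 3. Combining the bounds, tw(G) = 3.

Treewidth 3.
One optimal decomposition is:
Bags: B1 = {1, 3, 5, 8}  B2 = {1, 3, 4, 5}  B3 = {1, 3, 4, 10}  B4 = {1, 3, 7, 10}  B5 = {0, 1, 3, 7}  B6 = {1, 6, 7, 10}  B7 = {1, 2, 7, 10}  B8 = {1, 3, 4, 9}
Tree: B1–B2, B2–B3, B3–B4, B4–B5, B4–B6, B4–B7, B3–B8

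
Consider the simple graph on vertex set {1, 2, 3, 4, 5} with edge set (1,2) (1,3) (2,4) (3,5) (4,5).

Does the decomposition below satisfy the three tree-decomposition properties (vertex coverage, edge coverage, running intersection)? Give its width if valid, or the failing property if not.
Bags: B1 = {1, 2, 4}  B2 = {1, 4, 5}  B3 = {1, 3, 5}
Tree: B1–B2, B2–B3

Yes; width 2.

Every vertex of G appears in some bag (union = {1, 2, 3, 4, 5}); every edge is covered by a bag; and for each vertex v the set of bags containing v is connected in the bag tree. The decomposition is therefore valid. The largest bag has 3 vertices, so the width is 2.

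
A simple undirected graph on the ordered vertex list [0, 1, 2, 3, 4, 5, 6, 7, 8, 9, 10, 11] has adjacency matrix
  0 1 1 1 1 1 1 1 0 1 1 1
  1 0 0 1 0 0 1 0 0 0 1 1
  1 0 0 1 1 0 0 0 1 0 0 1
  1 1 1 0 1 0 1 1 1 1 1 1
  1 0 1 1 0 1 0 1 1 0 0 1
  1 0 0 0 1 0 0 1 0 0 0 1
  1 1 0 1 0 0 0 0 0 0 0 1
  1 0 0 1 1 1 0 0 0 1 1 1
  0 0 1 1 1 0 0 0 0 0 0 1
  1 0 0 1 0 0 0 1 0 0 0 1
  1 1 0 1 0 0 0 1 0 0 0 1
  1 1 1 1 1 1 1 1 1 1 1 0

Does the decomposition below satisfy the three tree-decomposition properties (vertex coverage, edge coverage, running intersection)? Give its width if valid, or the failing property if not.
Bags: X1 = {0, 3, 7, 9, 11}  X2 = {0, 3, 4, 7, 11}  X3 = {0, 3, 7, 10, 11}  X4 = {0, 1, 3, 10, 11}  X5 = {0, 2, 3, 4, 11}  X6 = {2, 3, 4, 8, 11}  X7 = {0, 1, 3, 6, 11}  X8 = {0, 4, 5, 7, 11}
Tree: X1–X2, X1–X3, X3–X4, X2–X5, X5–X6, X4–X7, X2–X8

Checking the three conditions: (i) the bags cover all of {0, 1, 2, 3, 4, 5, 6, 7, 8, 9, 10, 11}; (ii) for each edge, some bag contains both endpoints; (iii) the bags containing any fixed vertex form a subtree. All hold, so the decomposition is valid with width 5 − 1 = 4.

Yes; width 4.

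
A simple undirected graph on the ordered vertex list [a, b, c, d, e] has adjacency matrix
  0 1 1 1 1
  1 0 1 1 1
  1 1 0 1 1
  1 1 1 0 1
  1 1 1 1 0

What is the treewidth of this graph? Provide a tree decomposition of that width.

Treewidth 4.
One optimal decomposition is:
Bags: B1 = {a, b, c, d, e}
Tree: (single bag)

A single bag containing all 5 vertices is trivially a valid decomposition of width 4. For the lower bound, the 5 vertices {a, b, c, d, e} are pairwise adjacent, and any tree decomposition puts a clique entirely inside one bag — forcing width ≥ 4. The upper and lower bounds meet at 4, so that is the treewidth.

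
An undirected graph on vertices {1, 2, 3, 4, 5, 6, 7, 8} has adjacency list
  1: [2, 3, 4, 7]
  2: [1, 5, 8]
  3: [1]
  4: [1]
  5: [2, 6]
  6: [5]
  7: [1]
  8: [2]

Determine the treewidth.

A width-1 tree decomposition is:
Bags: B1 = {1, 7}  B2 = {1, 4}  B3 = {1, 2}  B4 = {2, 8}  B5 = {2, 5}  B6 = {1, 3}  B7 = {5, 6}
Tree: B1–B2, B1–B3, B3–B4, B3–B5, B2–B6, B5–B7
The largest bag has 2 vertices, giving width 1; this decomposition certifies tw(G) ≤ 1. Since G has at least one edge (e.g. 1–7), it is not an edgeless graph, so tw(G) ≥ 1. Hence tw(G) = 1 exactly.

1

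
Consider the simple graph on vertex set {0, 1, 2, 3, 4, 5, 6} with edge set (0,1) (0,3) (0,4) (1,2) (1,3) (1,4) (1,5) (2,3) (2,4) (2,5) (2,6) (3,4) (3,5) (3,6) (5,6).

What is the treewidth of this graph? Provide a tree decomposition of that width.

Every bag has size at most 4, so the width is 4 − 1 = 3 and tw(G) ≤ 3. Conversely, {0, 1, 3, 4} is a clique of size 4, and the vertices of any clique must share a bag in every tree decomposition; so some bag has ≥ 4 vertices and tw(G) ≥ 3. Therefore the treewidth is 3.

Treewidth 3.
One optimal decomposition is:
Bags: B1 = {1, 2, 3, 4}  B2 = {1, 2, 3, 5}  B3 = {2, 3, 5, 6}  B4 = {0, 1, 3, 4}
Tree: B1–B2, B2–B3, B1–B4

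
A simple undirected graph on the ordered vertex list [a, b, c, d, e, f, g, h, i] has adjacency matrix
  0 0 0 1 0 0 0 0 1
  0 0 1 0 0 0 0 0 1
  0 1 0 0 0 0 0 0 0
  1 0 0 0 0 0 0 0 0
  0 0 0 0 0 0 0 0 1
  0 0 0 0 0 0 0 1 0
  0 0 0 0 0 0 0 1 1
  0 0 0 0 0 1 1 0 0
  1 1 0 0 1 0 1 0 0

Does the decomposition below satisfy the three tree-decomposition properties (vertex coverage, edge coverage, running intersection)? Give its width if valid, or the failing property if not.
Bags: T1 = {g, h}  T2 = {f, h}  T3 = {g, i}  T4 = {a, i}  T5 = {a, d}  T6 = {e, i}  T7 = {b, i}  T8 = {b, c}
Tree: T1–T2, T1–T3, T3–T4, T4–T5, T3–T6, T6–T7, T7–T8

Checking the three conditions: (i) the bags cover all of {a, b, c, d, e, f, g, h, i}; (ii) for each edge, some bag contains both endpoints; (iii) the bags containing any fixed vertex form a subtree. All hold, so the decomposition is valid with width 2 − 1 = 1.

Yes; width 1.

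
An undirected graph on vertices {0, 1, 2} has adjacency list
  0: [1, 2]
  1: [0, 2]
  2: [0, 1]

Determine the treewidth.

A width-2 tree decomposition is:
Bags: B1 = {0, 1, 2}
Tree: (single bag)
With just one bag of size 3, the width is 3 − 1 = 2, so tw(G) ≤ 2. On the other hand G contains the 3-clique {0, 1, 2}. A clique must lie in a single bag of any decomposition, so no decomposition can have width below 2. Combining the bounds, tw(G) = 2.

2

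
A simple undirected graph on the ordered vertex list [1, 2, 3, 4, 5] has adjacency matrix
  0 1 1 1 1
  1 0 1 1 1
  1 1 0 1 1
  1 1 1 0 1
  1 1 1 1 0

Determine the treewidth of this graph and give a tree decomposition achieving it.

Treewidth 4.
One such decomposition:
Bags: B1 = {1, 2, 3, 4, 5}
Tree: (single bag)

With just one bag of size 5, the width is 5 − 1 = 4, so tw(G) ≤ 4. On the other hand G contains the 5-clique {1, 2, 3, 4, 5}. A clique must lie in a single bag of any decomposition, so no decomposition can have width below 4. Hence tw(G) = 4 exactly.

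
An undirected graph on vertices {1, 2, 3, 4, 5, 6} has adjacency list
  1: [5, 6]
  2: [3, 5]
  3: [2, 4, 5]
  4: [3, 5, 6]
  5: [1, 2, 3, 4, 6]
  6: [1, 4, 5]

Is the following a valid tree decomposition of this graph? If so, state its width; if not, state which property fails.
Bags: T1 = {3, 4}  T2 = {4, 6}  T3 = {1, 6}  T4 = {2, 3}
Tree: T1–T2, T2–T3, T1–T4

A tree decomposition must satisfy three properties: every vertex lies in some bag; for every edge, both endpoints lie together in some bag; and for every vertex, the bags containing it form a connected subtree. Here vertex 5 appears in no bag, so the decomposition is invalid.

No — vertex 5 appears in no bag.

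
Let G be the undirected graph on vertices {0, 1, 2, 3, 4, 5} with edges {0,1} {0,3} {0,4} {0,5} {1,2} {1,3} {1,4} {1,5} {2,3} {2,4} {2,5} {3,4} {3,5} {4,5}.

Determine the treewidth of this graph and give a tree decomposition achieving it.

Treewidth 4.
One such decomposition:
Bags: B1 = {0, 1, 3, 4, 5}  B2 = {1, 2, 3, 4, 5}
Tree: B1–B2

The largest bag has 5 vertices, giving width 4; this decomposition certifies tw(G) ≤ 4. Conversely, {0, 1, 3, 4, 5} is a clique of size 5, and the vertices of any clique must share a bag in every tree decomposition; so some bag has ≥ 5 vertices and tw(G) ≥ 4. Hence tw(G) = 4 exactly.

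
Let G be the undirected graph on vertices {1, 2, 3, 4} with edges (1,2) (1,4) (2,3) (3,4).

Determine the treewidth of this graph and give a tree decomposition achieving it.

Each bag holds 3 vertices, so the decomposition has width 2, which upper-bounds the treewidth. The edges 1–2–3–4–1 form a cycle, so G is not a tree and its treewidth is at least 2. Hence tw(G) = 2 exactly.

Treewidth 2.
One optimal decomposition is:
Bags: B1 = {1, 2, 3}  B2 = {1, 3, 4}
Tree: B1–B2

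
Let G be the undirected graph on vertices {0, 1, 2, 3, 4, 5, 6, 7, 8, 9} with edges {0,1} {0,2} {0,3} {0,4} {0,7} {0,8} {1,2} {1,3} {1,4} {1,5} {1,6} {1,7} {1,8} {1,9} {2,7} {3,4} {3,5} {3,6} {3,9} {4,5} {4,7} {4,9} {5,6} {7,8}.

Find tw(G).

A width-3 tree decomposition is:
Bags: B1 = {0, 1, 3, 4}  B2 = {0, 1, 4, 7}  B3 = {1, 3, 4, 5}  B4 = {0, 1, 7, 8}  B5 = {1, 3, 5, 6}  B6 = {0, 1, 2, 7}  B7 = {1, 3, 4, 9}
Tree: B1–B2, B1–B3, B2–B4, B3–B5, B2–B6, B3–B7
Every bag has size at most 4, so the width is 4 − 1 = 3 and tw(G) ≤ 3. On the other hand G contains the 4-clique {0, 1, 3, 4}. A clique must lie in a single bag of any decomposition, so no decomposition can have width below 3. Therefore the treewidth is 3.

3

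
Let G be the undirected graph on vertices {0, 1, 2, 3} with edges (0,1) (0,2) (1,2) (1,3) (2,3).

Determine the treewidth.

A width-2 tree decomposition is:
Bags: B1 = {0, 1, 2}  B2 = {1, 2, 3}
Tree: B1–B2
Each bag holds 3 vertices, so the decomposition has width 2, which upper-bounds the treewidth. On the other hand G contains the 3-clique {0, 1, 2}. A clique must lie in a single bag of any decomposition, so no decomposition can have width below 2. Combining the bounds, tw(G) = 2.

2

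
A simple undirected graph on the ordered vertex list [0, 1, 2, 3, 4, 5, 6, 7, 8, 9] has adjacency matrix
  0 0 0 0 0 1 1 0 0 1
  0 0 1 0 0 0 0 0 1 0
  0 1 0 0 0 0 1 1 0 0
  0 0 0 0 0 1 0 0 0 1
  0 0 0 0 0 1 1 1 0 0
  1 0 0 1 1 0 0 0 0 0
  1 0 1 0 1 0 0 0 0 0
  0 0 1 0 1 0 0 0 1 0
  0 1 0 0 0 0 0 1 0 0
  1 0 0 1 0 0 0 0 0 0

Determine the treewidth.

A width-2 tree decomposition is:
Bags: B1 = {1, 7, 8}  B2 = {1, 2, 7}  B3 = {2, 4, 7}  B4 = {2, 4, 6}  B5 = {4, 5, 6}  B6 = {0, 5, 6}  B7 = {0, 3, 5}  B8 = {0, 3, 9}
Tree: B1–B2, B2–B3, B3–B4, B4–B5, B5–B6, B6–B7, B7–B8
Every bag has size at most 3, so the width is 3 − 1 = 2 and tw(G) ≤ 2. Since 8–1–2–7–8 is a cycle in G, G is not acyclic. Forests are exactly the graphs of treewidth ≤ 1, so tw(G) ≥ 2. Hence tw(G) = 2 exactly.

2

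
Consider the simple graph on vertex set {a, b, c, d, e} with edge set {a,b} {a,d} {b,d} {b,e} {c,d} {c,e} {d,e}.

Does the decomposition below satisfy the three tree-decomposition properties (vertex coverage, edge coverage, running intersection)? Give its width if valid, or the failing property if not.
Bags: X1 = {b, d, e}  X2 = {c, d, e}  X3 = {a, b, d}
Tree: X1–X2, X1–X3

Yes; width 2.

Checking the three conditions: (i) the bags cover all of {a, b, c, d, e}; (ii) for each edge, some bag contains both endpoints; (iii) the bags containing any fixed vertex form a subtree. All hold, so the decomposition is valid with width 3 − 1 = 2.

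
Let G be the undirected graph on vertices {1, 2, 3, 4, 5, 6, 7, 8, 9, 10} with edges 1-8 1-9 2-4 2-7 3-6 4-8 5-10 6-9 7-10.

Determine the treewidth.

A width-1 tree decomposition is:
Bags: B1 = {5, 10}  B2 = {7, 10}  B3 = {2, 7}  B4 = {2, 4}  B5 = {4, 8}  B6 = {1, 8}  B7 = {1, 9}  B8 = {6, 9}  B9 = {3, 6}
Tree: B1–B2, B2–B3, B3–B4, B4–B5, B5–B6, B6–B7, B7–B8, B8–B9
Every bag has size at most 2, so the width is 2 − 1 = 1 and tw(G) ≤ 1. Since G has at least one edge (e.g. 5–10), it is not an edgeless graph, so tw(G) ≥ 1. Hence tw(G) = 1 exactly.

1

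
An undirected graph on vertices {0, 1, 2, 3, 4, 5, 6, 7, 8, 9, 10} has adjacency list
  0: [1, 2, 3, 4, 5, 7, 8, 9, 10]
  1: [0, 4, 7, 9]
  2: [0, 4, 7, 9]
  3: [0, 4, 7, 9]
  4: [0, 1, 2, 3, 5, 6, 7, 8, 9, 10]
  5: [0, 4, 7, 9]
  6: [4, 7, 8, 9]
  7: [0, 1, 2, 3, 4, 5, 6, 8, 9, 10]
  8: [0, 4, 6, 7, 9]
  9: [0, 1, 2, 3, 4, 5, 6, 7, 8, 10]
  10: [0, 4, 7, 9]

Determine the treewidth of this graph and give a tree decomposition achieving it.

Each bag holds 5 vertices, so the decomposition has width 4, which upper-bounds the treewidth. Conversely, {0, 1, 4, 7, 9} is a clique of size 5, and the vertices of any clique must share a bag in every tree decomposition; so some bag has ≥ 5 vertices and tw(G) ≥ 4. Therefore the treewidth is 4.

Treewidth 4.
One optimal decomposition is:
Bags: B1 = {4, 6, 7, 8, 9}  B2 = {0, 4, 7, 8, 9}  B3 = {0, 3, 4, 7, 9}  B4 = {0, 4, 7, 9, 10}  B5 = {0, 4, 5, 7, 9}  B6 = {0, 2, 4, 7, 9}  B7 = {0, 1, 4, 7, 9}
Tree: B1–B2, B2–B3, B3–B4, B3–B5, B2–B6, B3–B7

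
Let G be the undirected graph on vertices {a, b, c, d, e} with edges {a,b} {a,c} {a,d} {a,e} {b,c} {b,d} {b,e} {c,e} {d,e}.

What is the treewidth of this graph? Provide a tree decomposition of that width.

Treewidth 3.
One such decomposition:
Bags: B1 = {a, b, d, e}  B2 = {a, b, c, e}
Tree: B1–B2

The largest bag has 4 vertices, giving width 3; this decomposition certifies tw(G) ≤ 3. For the lower bound, the 4 vertices {a, b, d, e} are pairwise adjacent, and any tree decomposition puts a clique entirely inside one bag — forcing width ≥ 3. The upper and lower bounds meet at 3, so that is the treewidth.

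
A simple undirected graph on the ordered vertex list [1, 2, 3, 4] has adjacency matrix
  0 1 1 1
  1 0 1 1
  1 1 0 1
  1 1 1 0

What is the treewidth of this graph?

A width-3 tree decomposition is:
Bags: B1 = {1, 2, 3, 4}
Tree: (single bag)
With just one bag of size 4, the width is 4 − 1 = 3, so tw(G) ≤ 3. Conversely, {1, 2, 3, 4} is a clique of size 4, and the vertices of any clique must share a bag in every tree decomposition; so some bag has ≥ 4 vertices and tw(G) ≥ 3. Therefore the treewidth is 3.

3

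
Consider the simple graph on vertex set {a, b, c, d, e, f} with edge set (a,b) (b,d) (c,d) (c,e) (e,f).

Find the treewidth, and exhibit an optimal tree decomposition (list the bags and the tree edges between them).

Treewidth 1.
Bags: B1 = {e, f}  B2 = {c, e}  B3 = {c, d}  B4 = {b, d}  B5 = {a, b}
Tree: B1–B2, B2–B3, B3–B4, B4–B5

Every bag has size at most 2, so the width is 2 − 1 = 1 and tw(G) ≤ 1. Since G has at least one edge (e.g. f–e), it is not an edgeless graph, so tw(G) ≥ 1. Combining the bounds, tw(G) = 1.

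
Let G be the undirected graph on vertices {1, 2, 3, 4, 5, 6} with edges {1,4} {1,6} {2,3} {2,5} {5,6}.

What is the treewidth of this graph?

1

A width-1 tree decomposition is:
Bags: B1 = {1, 4}  B2 = {1, 6}  B3 = {5, 6}  B4 = {2, 5}  B5 = {2, 3}
Tree: B1–B2, B2–B3, B3–B4, B4–B5
Each bag holds 2 vertices, so the decomposition has width 1, which upper-bounds the treewidth. G has an edge, so its treewidth is at least 1. Combining the bounds, tw(G) = 1.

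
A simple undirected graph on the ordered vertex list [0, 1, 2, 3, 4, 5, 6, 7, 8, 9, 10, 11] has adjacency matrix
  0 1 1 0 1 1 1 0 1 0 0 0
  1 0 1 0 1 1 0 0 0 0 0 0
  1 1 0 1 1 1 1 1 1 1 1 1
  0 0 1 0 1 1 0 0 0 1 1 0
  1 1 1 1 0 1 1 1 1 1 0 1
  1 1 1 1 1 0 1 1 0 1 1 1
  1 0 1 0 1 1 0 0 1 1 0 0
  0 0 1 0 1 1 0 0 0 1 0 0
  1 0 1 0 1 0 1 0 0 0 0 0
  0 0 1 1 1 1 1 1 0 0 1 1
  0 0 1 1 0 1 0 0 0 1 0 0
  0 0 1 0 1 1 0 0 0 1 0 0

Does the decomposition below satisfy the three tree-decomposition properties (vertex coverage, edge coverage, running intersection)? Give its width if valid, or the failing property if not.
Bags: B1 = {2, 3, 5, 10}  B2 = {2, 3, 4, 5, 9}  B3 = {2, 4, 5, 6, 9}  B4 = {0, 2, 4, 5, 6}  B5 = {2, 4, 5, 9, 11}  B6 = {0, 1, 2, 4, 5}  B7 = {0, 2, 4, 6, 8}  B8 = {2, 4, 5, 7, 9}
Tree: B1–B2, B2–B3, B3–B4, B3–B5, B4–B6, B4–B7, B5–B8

No — edge (9,10) lies in no bag.

A tree decomposition must satisfy three properties: every vertex lies in some bag; for every edge, both endpoints lie together in some bag; and for every vertex, the bags containing it form a connected subtree. Here edge (9,10) lies in no bag, so the decomposition is invalid.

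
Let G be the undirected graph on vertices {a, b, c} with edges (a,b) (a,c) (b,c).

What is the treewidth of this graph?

A width-2 tree decomposition is:
Bags: B1 = {a, b, c}
Tree: (single bag)
With just one bag of size 3, the width is 3 − 1 = 2, so tw(G) ≤ 2. Conversely, {a, b, c} is a clique of size 3, and the vertices of any clique must share a bag in every tree decomposition; so some bag has ≥ 3 vertices and tw(G) ≥ 2. The upper and lower bounds meet at 2, so that is the treewidth.

2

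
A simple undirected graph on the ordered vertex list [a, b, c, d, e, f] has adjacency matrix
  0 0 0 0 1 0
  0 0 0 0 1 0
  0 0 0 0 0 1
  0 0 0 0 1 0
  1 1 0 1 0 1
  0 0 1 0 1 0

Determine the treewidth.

A width-1 tree decomposition is:
Bags: B1 = {a, e}  B2 = {d, e}  B3 = {b, e}  B4 = {e, f}  B5 = {c, f}
Tree: B1–B2, B1–B3, B2–B4, B4–B5
The largest bag has 2 vertices, giving width 1; this decomposition certifies tw(G) ≤ 1. Since G has at least one edge (e.g. a–e), it is not an edgeless graph, so tw(G) ≥ 1. Combining the bounds, tw(G) = 1.

1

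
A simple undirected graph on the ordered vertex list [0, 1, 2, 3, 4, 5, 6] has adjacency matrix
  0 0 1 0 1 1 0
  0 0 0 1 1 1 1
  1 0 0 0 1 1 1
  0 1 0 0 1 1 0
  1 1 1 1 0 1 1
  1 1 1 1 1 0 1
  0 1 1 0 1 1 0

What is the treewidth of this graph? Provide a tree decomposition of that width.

Treewidth 3.
One such decomposition:
Bags: B1 = {0, 2, 4, 5}  B2 = {2, 4, 5, 6}  B3 = {1, 4, 5, 6}  B4 = {1, 3, 4, 5}
Tree: B1–B2, B2–B3, B3–B4

Each bag holds 4 vertices, so the decomposition has width 3, which upper-bounds the treewidth. Conversely, {0, 2, 4, 5} is a clique of size 4, and the vertices of any clique must share a bag in every tree decomposition; so some bag has ≥ 4 vertices and tw(G) ≥ 3. Therefore the treewidth is 3.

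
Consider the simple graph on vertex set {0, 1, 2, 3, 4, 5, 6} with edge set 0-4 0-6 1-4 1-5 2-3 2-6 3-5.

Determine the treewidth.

A width-2 tree decomposition is:
Bags: B1 = {1, 4, 5}  B2 = {0, 4, 5}  B3 = {0, 5, 6}  B4 = {2, 5, 6}  B5 = {2, 3, 5}
Tree: B1–B2, B2–B3, B3–B4, B4–B5
The largest bag has 3 vertices, giving width 2; this decomposition certifies tw(G) ≤ 2. For the lower bound, G contains the cycle 5–1–4–0–6–2–3–5, so G is not a forest; only forests have treewidth ≤ 1, hence tw(G) ≥ 2. Hence tw(G) = 2 exactly.

2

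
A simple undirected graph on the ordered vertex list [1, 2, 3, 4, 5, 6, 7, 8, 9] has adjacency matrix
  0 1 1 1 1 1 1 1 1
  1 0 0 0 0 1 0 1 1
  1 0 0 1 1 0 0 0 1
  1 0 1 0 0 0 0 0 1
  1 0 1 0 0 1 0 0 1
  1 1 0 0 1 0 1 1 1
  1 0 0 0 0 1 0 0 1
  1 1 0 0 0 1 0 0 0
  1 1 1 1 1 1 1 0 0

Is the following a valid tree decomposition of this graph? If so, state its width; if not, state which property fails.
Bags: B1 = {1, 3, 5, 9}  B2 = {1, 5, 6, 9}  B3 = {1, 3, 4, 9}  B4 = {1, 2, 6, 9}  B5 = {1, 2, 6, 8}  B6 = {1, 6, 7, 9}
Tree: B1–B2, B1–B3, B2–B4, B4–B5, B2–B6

Every vertex of G appears in some bag (union = {1, 2, 3, 4, 5, 6, 7, 8, 9}); every edge is covered by a bag; and for each vertex v the set of bags containing v is connected in the bag tree. The decomposition is therefore valid. The largest bag has 4 vertices, so the width is 3.

Yes; width 3.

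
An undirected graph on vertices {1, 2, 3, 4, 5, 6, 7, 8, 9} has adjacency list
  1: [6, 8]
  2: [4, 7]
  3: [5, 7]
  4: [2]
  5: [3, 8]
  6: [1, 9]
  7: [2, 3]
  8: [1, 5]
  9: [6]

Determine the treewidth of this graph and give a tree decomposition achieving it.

The largest bag has 2 vertices, giving width 1; this decomposition certifies tw(G) ≤ 1. G has an edge, so its treewidth is at least 1. Combining the bounds, tw(G) = 1.

Treewidth 1.
One optimal decomposition is:
Bags: B1 = {6, 9}  B2 = {1, 6}  B3 = {1, 8}  B4 = {5, 8}  B5 = {3, 5}  B6 = {3, 7}  B7 = {2, 7}  B8 = {2, 4}
Tree: B1–B2, B2–B3, B3–B4, B4–B5, B5–B6, B6–B7, B7–B8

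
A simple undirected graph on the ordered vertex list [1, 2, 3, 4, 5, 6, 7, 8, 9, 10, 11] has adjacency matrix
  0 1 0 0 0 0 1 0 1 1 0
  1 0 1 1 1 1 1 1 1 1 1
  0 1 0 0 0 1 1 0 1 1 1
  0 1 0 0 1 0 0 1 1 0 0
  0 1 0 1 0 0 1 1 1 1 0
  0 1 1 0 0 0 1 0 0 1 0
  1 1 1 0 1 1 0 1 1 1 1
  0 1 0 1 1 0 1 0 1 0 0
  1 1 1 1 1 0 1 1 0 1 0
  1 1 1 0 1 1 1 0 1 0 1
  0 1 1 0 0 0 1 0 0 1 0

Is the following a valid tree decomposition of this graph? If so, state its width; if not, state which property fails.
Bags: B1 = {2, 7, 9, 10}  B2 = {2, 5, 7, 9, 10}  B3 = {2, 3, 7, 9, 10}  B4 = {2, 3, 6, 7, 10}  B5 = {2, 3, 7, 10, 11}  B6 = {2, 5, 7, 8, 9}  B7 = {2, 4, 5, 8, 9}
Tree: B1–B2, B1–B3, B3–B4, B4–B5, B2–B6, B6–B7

No — vertex 1 appears in no bag.

A tree decomposition must satisfy three properties: every vertex lies in some bag; for every edge, both endpoints lie together in some bag; and for every vertex, the bags containing it form a connected subtree. Here vertex 1 appears in no bag, so the decomposition is invalid.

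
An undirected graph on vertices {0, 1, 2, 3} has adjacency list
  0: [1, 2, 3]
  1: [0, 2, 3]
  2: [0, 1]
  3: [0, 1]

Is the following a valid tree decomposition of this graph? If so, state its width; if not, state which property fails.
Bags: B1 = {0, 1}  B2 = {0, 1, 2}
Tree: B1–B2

No — vertex 3 appears in no bag.

A tree decomposition must satisfy three properties: every vertex lies in some bag; for every edge, both endpoints lie together in some bag; and for every vertex, the bags containing it form a connected subtree. Here vertex 3 appears in no bag, so the decomposition is invalid.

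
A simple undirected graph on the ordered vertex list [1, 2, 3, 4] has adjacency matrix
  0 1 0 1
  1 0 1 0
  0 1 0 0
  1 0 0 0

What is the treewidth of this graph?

1

A width-1 tree decomposition is:
Bags: B1 = {1, 2}  B2 = {2, 3}  B3 = {1, 4}
Tree: B1–B2, B1–B3
The largest bag has 2 vertices, giving width 1; this decomposition certifies tw(G) ≤ 1. Any graph with an edge has treewidth ≥ 1, and G has the edge 1–2. Therefore the treewidth is 1.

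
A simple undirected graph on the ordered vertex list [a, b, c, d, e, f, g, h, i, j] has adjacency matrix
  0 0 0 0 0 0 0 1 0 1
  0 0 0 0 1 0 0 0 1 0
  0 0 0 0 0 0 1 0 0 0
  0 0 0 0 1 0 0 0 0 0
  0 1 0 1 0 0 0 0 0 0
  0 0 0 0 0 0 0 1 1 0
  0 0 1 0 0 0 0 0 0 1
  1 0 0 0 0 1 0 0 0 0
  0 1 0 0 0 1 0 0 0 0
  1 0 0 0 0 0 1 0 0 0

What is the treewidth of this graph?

1

A width-1 tree decomposition is:
Bags: B1 = {c, g}  B2 = {g, j}  B3 = {a, j}  B4 = {a, h}  B5 = {f, h}  B6 = {f, i}  B7 = {b, i}  B8 = {b, e}  B9 = {d, e}
Tree: B1–B2, B2–B3, B3–B4, B4–B5, B5–B6, B6–B7, B7–B8, B8–B9
Every bag has size at most 2, so the width is 2 − 1 = 1 and tw(G) ≤ 1. Since G has at least one edge (e.g. c–g), it is not an edgeless graph, so tw(G) ≥ 1. Therefore the treewidth is 1.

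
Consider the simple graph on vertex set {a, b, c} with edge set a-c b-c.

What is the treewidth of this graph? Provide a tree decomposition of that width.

Treewidth 1.
Bags: B1 = {a, c}  B2 = {b, c}
Tree: B1–B2

Every bag has size at most 2, so the width is 2 − 1 = 1 and tw(G) ≤ 1. Any graph with an edge has treewidth ≥ 1, and G has the edge c–a. Hence tw(G) = 1 exactly.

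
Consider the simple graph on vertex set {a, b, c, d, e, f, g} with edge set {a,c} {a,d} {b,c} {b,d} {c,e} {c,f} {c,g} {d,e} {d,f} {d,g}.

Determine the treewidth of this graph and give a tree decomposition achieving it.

Treewidth 2.
Bags: B1 = {b, c, d}  B2 = {a, c, d}  B3 = {c, d, g}  B4 = {c, d, e}  B5 = {c, d, f}
Tree: B1–B2, B2–B3, B3–B4, B4–B5

Each bag holds 3 vertices, so the decomposition has width 2, which upper-bounds the treewidth. Since d–b–c–a–d is a cycle in G, G is not acyclic. Forests are exactly the graphs of treewidth ≤ 1, so tw(G) ≥ 2. Therefore the treewidth is 2.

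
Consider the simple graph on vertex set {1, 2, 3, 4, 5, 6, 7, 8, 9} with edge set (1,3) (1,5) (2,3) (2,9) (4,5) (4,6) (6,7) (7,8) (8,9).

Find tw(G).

2

A width-2 tree decomposition is:
Bags: B1 = {6, 7, 8}  B2 = {4, 6, 8}  B3 = {4, 5, 8}  B4 = {1, 5, 8}  B5 = {1, 3, 8}  B6 = {2, 3, 8}  B7 = {2, 8, 9}
Tree: B1–B2, B2–B3, B3–B4, B4–B5, B5–B6, B6–B7
Each bag holds 3 vertices, so the decomposition has width 2, which upper-bounds the treewidth. For the lower bound, G contains the cycle 8–7–6–4–5–1–3–2–9–8, so G is not a forest; only forests have treewidth ≤ 1, hence tw(G) ≥ 2. The upper and lower bounds meet at 2, so that is the treewidth.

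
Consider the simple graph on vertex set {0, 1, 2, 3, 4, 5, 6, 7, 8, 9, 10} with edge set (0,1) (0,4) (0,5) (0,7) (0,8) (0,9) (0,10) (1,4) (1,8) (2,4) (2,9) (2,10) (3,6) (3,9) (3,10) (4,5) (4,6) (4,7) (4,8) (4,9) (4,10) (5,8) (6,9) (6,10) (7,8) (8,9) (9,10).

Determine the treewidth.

A width-3 tree decomposition is:
Bags: B1 = {4, 6, 9, 10}  B2 = {0, 4, 9, 10}  B3 = {0, 4, 8, 9}  B4 = {0, 1, 4, 8}  B5 = {2, 4, 9, 10}  B6 = {0, 4, 5, 8}  B7 = {3, 6, 9, 10}  B8 = {0, 4, 7, 8}
Tree: B1–B2, B2–B3, B3–B4, B2–B5, B3–B6, B1–B7, B4–B8
Each bag holds 4 vertices, so the decomposition has width 3, which upper-bounds the treewidth. For the lower bound, the 4 vertices {3, 6, 9, 10} are pairwise adjacent, and any tree decomposition puts a clique entirely inside one bag — forcing width ≥ 3. Therefore the treewidth is 3.

3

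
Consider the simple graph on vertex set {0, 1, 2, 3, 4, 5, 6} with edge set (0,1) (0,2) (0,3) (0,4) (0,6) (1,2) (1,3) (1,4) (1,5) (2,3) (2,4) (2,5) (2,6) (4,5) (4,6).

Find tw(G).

A width-3 tree decomposition is:
Bags: B1 = {0, 1, 2, 4}  B2 = {0, 2, 4, 6}  B3 = {1, 2, 4, 5}  B4 = {0, 1, 2, 3}
Tree: B1–B2, B1–B3, B1–B4
Every bag has size at most 4, so the width is 4 − 1 = 3 and tw(G) ≤ 3. On the other hand G contains the 4-clique {0, 1, 2, 3}. A clique must lie in a single bag of any decomposition, so no decomposition can have width below 3. The upper and lower bounds meet at 3, so that is the treewidth.

3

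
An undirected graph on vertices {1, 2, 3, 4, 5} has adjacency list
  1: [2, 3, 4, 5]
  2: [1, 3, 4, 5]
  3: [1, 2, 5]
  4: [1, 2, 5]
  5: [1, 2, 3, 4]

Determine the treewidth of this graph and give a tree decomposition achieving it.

Every bag has size at most 4, so the width is 4 − 1 = 3 and tw(G) ≤ 3. On the other hand G contains the 4-clique {1, 2, 3, 5}. A clique must lie in a single bag of any decomposition, so no decomposition can have width below 3. The upper and lower bounds meet at 3, so that is the treewidth.

Treewidth 3.
One such decomposition:
Bags: B1 = {1, 2, 3, 5}  B2 = {1, 2, 4, 5}
Tree: B1–B2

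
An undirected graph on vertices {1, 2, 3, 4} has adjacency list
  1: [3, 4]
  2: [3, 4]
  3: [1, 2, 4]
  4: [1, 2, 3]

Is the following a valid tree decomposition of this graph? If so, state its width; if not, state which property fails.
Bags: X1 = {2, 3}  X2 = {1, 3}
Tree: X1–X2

A tree decomposition must satisfy three properties: every vertex lies in some bag; for every edge, both endpoints lie together in some bag; and for every vertex, the bags containing it form a connected subtree. Here vertex 4 appears in no bag, so the decomposition is invalid.

No — vertex 4 appears in no bag.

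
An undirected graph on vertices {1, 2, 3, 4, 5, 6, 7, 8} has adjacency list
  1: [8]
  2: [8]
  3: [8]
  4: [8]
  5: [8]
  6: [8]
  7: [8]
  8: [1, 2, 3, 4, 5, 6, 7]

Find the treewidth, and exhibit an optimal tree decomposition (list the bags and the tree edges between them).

Treewidth 1.
One optimal decomposition is:
Bags: B1 = {3, 8}  B2 = {2, 8}  B3 = {1, 8}  B4 = {4, 8}  B5 = {6, 8}  B6 = {7, 8}  B7 = {5, 8}
Tree: B1–B2, B1–B3, B2–B4, B1–B5, B5–B6, B5–B7

Every bag has size at most 2, so the width is 2 − 1 = 1 and tw(G) ≤ 1. Since G has at least one edge (e.g. 8–3), it is not an edgeless graph, so tw(G) ≥ 1. The upper and lower bounds meet at 1, so that is the treewidth.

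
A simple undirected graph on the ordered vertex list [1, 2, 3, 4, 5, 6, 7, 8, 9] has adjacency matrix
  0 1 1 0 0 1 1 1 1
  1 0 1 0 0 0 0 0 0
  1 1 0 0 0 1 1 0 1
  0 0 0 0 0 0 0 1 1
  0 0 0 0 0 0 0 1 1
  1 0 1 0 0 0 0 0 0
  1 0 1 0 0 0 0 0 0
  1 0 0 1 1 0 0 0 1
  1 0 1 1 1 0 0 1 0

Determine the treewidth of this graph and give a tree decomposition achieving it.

Treewidth 2.
Bags: B1 = {1, 3, 7}  B2 = {1, 3, 9}  B3 = {1, 8, 9}  B4 = {1, 2, 3}  B5 = {4, 8, 9}  B6 = {5, 8, 9}  B7 = {1, 3, 6}
Tree: B1–B2, B2–B3, B1–B4, B3–B5, B5–B6, B4–B7

Every bag has size at most 3, so the width is 3 − 1 = 2 and tw(G) ≤ 2. For the lower bound, the 3 vertices {1, 8, 9} are pairwise adjacent, and any tree decomposition puts a clique entirely inside one bag — forcing width ≥ 2. Combining the bounds, tw(G) = 2.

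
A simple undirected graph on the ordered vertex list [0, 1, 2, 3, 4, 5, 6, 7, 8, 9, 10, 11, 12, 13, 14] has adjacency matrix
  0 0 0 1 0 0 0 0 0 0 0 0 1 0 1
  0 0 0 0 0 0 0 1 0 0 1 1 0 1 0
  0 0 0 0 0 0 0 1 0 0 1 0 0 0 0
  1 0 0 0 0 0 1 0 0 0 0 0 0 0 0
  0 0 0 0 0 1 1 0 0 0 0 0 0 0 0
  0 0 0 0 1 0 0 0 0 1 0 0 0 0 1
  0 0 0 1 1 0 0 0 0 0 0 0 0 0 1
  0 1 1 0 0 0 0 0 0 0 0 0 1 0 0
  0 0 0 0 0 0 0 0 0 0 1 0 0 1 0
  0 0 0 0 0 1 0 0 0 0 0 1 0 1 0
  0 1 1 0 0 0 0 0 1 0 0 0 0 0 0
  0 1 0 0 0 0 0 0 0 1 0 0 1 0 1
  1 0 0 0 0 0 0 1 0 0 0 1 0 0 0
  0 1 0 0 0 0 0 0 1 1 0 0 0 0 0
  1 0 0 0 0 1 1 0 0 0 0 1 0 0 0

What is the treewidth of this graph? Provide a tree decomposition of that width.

Every bag has size at most 4, so the width is 4 − 1 = 3 and tw(G) ≤ 3. For the lower bound: the 4 vertex sets {2,8,10}, {7}, {1}, {9,11,12,13} are disjoint, each induces a connected subgraph, and every pair is joined by at least one edge of G. Contracting each set to a single vertex therefore yields K_{4} as a minor, and since treewidth is minor-monotone, tw(G) ≥ tw(K_{4}) = 3. Therefore the treewidth is 3.

Treewidth 3.
One such decomposition:
Bags: B1 = {2, 7, 8, 10}  B2 = {1, 7, 8, 10}  B3 = {1, 7, 8, 13}  B4 = {1, 7, 12, 13}  B5 = {1, 11, 12, 13}  B6 = {9, 11, 12, 13}  B7 = {0, 9, 11, 12}  B8 = {0, 9, 11, 14}  B9 = {0, 5, 9, 14}  B10 = {0, 3, 5, 14}  B11 = {3, 5, 6, 14}  B12 = {3, 4, 5, 6}
Tree: B1–B2, B2–B3, B3–B4, B4–B5, B5–B6, B6–B7, B7–B8, B8–B9, B9–B10, B10–B11, B11–B12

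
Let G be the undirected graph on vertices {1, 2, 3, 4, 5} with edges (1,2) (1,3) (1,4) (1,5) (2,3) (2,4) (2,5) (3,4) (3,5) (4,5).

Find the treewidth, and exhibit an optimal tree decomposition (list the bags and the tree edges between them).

Treewidth 4.
Bags: B1 = {1, 2, 3, 4, 5}
Tree: (single bag)

With just one bag of size 5, the width is 5 − 1 = 4, so tw(G) ≤ 4. Conversely, {1, 2, 3, 4, 5} is a clique of size 5, and the vertices of any clique must share a bag in every tree decomposition; so some bag has ≥ 5 vertices and tw(G) ≥ 4. Therefore the treewidth is 4.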